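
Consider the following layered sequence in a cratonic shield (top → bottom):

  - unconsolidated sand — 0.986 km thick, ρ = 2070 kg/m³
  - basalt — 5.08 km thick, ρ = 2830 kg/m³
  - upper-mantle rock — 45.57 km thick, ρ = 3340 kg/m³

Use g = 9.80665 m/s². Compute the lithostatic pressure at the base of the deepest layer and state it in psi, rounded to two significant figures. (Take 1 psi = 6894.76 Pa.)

unconsolidated sand: 2070 kg/m³ × 9.80665 m/s² × 986 m = 2.002×10^7 Pa = 2903 psi
basalt: 2830 kg/m³ × 9.80665 m/s² × 5080 m = 1.410×10^8 Pa = 20448 psi
upper-mantle rock: 3340 kg/m³ × 9.80665 m/s² × 45570 m = 1.493×10^9 Pa = 2.165×10^5 psi
Total = 2903 + 20448 + 2.165×10^5 = 2.3984×10^5 psi

240000 psi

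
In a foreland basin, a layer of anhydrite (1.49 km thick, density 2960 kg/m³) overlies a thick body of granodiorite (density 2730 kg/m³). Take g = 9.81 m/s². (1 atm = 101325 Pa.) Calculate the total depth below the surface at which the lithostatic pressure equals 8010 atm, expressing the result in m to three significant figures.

Pressure at base of upper layers: 2960×9.81×1490 = 4.327×10^7 Pa = 427.0 atm
Remaining pressure to be supplied by granodiorite: 8.116×10^8 − 4.327×10^7 = 7.683×10^8 Pa
Additional depth in granodiorite = 7.683×10^8 Pa / (2730 kg/m³ × 9.81 m/s²) = 28690 m
Total depth = 1490 m + 28690 m = 30180 m

30200 m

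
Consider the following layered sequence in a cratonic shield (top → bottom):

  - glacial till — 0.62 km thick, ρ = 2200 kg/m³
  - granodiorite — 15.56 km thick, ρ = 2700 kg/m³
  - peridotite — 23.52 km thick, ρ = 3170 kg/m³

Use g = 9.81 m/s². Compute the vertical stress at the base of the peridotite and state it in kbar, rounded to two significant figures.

glacial till: 2200 kg/m³ × 9.81 m/s² × 620 m = 1.338×10^7 Pa = 0.1338 kbar
granodiorite: 2700 kg/m³ × 9.81 m/s² × 15560 m = 4.121×10^8 Pa = 4.121 kbar
peridotite: 3170 kg/m³ × 9.81 m/s² × 23520 m = 7.314×10^8 Pa = 7.314 kbar
Total = 0.1338 + 4.121 + 7.314 = 11.569 kbar

12 kbar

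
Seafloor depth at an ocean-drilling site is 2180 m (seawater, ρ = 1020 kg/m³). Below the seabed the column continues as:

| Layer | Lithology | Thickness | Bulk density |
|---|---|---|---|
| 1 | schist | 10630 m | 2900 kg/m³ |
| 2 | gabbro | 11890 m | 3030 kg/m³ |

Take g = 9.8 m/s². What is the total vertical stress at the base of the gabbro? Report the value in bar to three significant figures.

seawater: 1020 kg/m³ × 9.8 m/s² × 2180 m = 2.179×10^7 Pa = 217.9 bar
schist: 2900 kg/m³ × 9.8 m/s² × 10630 m = 3.021×10^8 Pa = 3021 bar
gabbro: 3030 kg/m³ × 9.8 m/s² × 11890 m = 3.531×10^8 Pa = 3531 bar
Total = 217.9 + 3021 + 3531 = 6769.6 bar

6770 bar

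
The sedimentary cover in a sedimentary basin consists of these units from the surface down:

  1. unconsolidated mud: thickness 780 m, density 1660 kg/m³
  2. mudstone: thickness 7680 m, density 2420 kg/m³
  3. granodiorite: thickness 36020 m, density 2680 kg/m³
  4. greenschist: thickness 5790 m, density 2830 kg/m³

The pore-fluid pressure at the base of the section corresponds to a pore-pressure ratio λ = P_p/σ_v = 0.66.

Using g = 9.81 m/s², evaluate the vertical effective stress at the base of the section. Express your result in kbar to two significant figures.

Overburden (lithostatic) stress σ_v:
unconsolidated mud: 1660 kg/m³ × 9.81 m/s² × 780 m = 1.270×10^7 Pa = 12.70 MPa
mudstone: 2420 kg/m³ × 9.81 m/s² × 7680 m = 1.823×10^8 Pa = 182.3 MPa
granodiorite: 2680 kg/m³ × 9.81 m/s² × 36020 m = 9.470×10^8 Pa = 947.0 MPa
greenschist: 2830 kg/m³ × 9.81 m/s² × 5790 m = 1.607×10^8 Pa = 160.7 MPa
Total = 12.70 + 182.3 + 947.0 + 160.7 = 1302.8 MPa
Pore pressure P_p = λ·σ_v = 0.66 × 1303 MPa = 859.8 MPa
Effective stress σ' = σ_v − P_p = 1303 − 859.8 = 442.94 MPa = 4.4294 kbar

4.4 kbar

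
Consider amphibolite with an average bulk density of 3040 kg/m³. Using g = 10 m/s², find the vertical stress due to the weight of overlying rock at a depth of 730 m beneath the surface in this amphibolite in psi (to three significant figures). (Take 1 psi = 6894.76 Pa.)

3220 psi

amphibolite: 3040 kg/m³ × 10 m/s² × 730 m = 2.219×10^7 Pa = 3219 psi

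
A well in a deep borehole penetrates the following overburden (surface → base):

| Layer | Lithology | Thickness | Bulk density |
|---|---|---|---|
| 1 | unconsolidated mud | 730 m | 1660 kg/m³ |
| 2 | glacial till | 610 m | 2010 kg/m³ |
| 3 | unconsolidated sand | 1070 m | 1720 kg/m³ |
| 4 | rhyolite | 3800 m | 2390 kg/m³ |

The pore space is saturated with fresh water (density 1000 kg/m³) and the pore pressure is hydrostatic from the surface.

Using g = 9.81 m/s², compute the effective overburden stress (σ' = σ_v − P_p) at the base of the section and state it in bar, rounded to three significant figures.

701 bar

Overburden (lithostatic) stress σ_v:
unconsolidated mud: 1660 kg/m³ × 9.81 m/s² × 730 m = 1.189×10^7 Pa = 11.89 MPa
glacial till: 2010 kg/m³ × 9.81 m/s² × 610 m = 1.203×10^7 Pa = 12.03 MPa
unconsolidated sand: 1720 kg/m³ × 9.81 m/s² × 1070 m = 1.805×10^7 Pa = 18.05 MPa
rhyolite: 2390 kg/m³ × 9.81 m/s² × 3800 m = 8.909×10^7 Pa = 89.09 MPa
Total = 11.89 + 12.03 + 18.05 + 89.09 = 131.06 MPa
Pore pressure P_p = 1000 kg/m³ × 9.81 m/s² × 6210 m = 6.092×10^7 Pa = 60.92 MPa
Effective stress σ' = σ_v − P_p = 131.1 − 60.92 = 70.144 MPa = 701.44 bar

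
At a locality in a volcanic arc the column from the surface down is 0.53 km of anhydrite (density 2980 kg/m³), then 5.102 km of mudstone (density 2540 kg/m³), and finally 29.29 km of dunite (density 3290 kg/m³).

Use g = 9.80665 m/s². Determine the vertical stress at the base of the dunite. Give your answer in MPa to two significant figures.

anhydrite: 2980 kg/m³ × 9.80665 m/s² × 530 m = 1.549×10^7 Pa = 15.49 MPa
mudstone: 2540 kg/m³ × 9.80665 m/s² × 5102 m = 1.271×10^8 Pa = 127.1 MPa
dunite: 3290 kg/m³ × 9.80665 m/s² × 29290 m = 9.450×10^8 Pa = 945.0 MPa
Total = 15.49 + 127.1 + 945.0 = 1087.6 MPa

1100 MPa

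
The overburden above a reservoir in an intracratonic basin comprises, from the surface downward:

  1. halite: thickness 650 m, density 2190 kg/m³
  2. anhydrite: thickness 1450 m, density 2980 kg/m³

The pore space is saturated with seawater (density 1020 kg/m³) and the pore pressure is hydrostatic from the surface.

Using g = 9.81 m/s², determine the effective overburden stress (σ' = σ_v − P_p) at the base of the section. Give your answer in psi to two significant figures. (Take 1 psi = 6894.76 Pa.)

5100 psi

Overburden (lithostatic) stress σ_v:
halite: 2190 kg/m³ × 9.81 m/s² × 650 m = 1.396×10^7 Pa = 13.96 MPa
anhydrite: 2980 kg/m³ × 9.81 m/s² × 1450 m = 4.239×10^7 Pa = 42.39 MPa
Total = 13.96 + 42.39 = 56.354 MPa
Pore pressure P_p = 1020 kg/m³ × 9.81 m/s² × 2100 m = 2.101×10^7 Pa = 21.01 MPa
Effective stress σ' = σ_v − P_p = 56.35 − 21.01 = 35.341 MPa = 5125.7 psi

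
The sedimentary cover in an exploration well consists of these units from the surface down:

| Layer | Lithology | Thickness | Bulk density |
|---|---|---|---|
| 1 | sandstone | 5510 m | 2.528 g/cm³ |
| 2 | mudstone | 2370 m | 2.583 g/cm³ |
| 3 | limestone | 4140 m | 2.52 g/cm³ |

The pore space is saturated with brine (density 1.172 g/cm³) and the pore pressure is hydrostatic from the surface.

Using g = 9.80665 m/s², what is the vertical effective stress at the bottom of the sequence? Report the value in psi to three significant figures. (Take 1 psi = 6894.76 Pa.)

Overburden (lithostatic) stress σ_v:
sandstone: 2528 kg/m³ × 9.80665 m/s² × 5510 m = 1.366×10^8 Pa = 136.6 MPa
mudstone: 2583 kg/m³ × 9.80665 m/s² × 2370 m = 6.003×10^7 Pa = 60.03 MPa
limestone: 2520 kg/m³ × 9.80665 m/s² × 4140 m = 1.023×10^8 Pa = 102.3 MPa
Total = 136.6 + 60.03 + 102.3 = 298.94 MPa
Pore pressure P_p = 1172 kg/m³ × 9.80665 m/s² × 12020 m = 1.382×10^8 Pa = 138.2 MPa
Effective stress σ' = σ_v − P_p = 298.9 − 138.2 = 160.79 MPa = 23321 psi

23300 psi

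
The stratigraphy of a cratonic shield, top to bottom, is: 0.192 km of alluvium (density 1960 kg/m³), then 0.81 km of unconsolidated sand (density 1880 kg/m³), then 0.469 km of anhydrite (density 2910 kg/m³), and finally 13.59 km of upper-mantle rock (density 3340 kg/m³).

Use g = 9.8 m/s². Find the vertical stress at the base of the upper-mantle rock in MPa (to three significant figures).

alluvium: 1960 kg/m³ × 9.8 m/s² × 192 m = 3.688×10^6 Pa = 3.688 MPa
unconsolidated sand: 1880 kg/m³ × 9.8 m/s² × 810 m = 1.492×10^7 Pa = 14.92 MPa
anhydrite: 2910 kg/m³ × 9.8 m/s² × 469 m = 1.337×10^7 Pa = 13.37 MPa
upper-mantle rock: 3340 kg/m³ × 9.8 m/s² × 13590 m = 4.448×10^8 Pa = 444.8 MPa
Total = 3.688 + 14.92 + 13.37 + 444.8 = 476.81 MPa

477 MPa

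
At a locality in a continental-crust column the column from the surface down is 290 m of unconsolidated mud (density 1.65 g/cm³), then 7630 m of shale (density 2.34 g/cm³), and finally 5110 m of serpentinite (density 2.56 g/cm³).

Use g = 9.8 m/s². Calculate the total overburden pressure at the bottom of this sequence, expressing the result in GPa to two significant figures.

unconsolidated mud: 1650 kg/m³ × 9.8 m/s² × 290 m = 4.689×10^6 Pa = 4.689×10^-3 GPa
shale: 2340 kg/m³ × 9.8 m/s² × 7630 m = 1.750×10^8 Pa = 0.1750 GPa
serpentinite: 2560 kg/m³ × 9.8 m/s² × 5110 m = 1.282×10^8 Pa = 0.1282 GPa
Total = 4.689×10^-3 + 0.1750 + 0.1282 = 0.30786 GPa

0.31 GPa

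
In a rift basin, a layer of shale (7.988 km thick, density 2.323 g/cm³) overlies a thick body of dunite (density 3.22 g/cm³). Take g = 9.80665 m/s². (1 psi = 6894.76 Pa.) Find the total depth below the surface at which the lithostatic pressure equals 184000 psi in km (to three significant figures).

42.4 km

Pressure at base of upper layers: 2323×9.80665×7988 = 1.820×10^8 Pa = 26393 psi
Remaining pressure to be supplied by dunite: 1.269×10^9 − 1.820×10^8 = 1.087×10^9 Pa
Additional depth in dunite = 1.087×10^9 Pa / (3220 kg/m³ × 9.80665 m/s²) = 34413 m
Total depth = 7988 m + 34413 m = 42401 m
= 42.401 km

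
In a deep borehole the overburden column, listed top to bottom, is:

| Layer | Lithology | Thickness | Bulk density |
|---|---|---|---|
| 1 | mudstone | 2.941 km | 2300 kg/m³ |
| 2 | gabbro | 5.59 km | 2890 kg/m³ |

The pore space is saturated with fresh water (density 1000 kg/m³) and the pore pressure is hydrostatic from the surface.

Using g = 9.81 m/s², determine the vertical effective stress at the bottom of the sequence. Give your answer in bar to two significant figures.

Overburden (lithostatic) stress σ_v:
mudstone: 2300 kg/m³ × 9.81 m/s² × 2941 m = 6.636×10^7 Pa = 66.36 MPa
gabbro: 2890 kg/m³ × 9.81 m/s² × 5590 m = 1.585×10^8 Pa = 158.5 MPa
Total = 66.36 + 158.5 = 224.84 MPa
Pore pressure P_p = 1000 kg/m³ × 9.81 m/s² × 8531 m = 8.369×10^7 Pa = 83.69 MPa
Effective stress σ' = σ_v − P_p = 224.8 − 83.69 = 141.15 MPa = 1411.5 bar

1400 bar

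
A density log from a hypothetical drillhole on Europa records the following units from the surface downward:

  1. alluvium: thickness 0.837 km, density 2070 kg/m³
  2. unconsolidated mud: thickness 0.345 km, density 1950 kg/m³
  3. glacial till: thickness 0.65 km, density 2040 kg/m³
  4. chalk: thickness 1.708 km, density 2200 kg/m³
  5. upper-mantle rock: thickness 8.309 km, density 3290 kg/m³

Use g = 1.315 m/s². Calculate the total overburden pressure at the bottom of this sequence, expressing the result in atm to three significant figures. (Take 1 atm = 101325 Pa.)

452 atm

alluvium: 2070 kg/m³ × 1.315 m/s² × 837 m = 2.278×10^6 Pa = 22.49 atm
unconsolidated mud: 1950 kg/m³ × 1.315 m/s² × 345 m = 8.847×10^5 Pa = 8.731 atm
glacial till: 2040 kg/m³ × 1.315 m/s² × 650 m = 1.744×10^6 Pa = 17.21 atm
chalk: 2200 kg/m³ × 1.315 m/s² × 1708 m = 4.941×10^6 Pa = 48.77 atm
upper-mantle rock: 3290 kg/m³ × 1.315 m/s² × 8309 m = 3.595×10^7 Pa = 354.8 atm
Total = 22.49 + 8.731 + 17.21 + 48.77 + 354.8 = 451.97 atm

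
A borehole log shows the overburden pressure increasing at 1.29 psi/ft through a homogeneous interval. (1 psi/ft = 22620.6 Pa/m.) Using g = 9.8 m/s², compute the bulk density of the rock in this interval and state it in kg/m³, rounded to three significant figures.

2980 kg/m³

ρ = (dP/dz)/g = 1.29 psi/ft / 9.8 m/s² = 29181 Pa/m / 9.8 m/s² = 2977.6 kg/m³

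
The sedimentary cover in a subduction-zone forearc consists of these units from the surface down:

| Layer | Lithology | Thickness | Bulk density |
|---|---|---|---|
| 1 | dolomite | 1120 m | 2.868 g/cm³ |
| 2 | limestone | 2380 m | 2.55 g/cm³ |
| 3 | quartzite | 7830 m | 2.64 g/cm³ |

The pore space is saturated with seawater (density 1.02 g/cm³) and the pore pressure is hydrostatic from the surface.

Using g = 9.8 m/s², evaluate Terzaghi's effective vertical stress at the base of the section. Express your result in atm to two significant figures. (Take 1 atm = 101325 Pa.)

Overburden (lithostatic) stress σ_v:
dolomite: 2868 kg/m³ × 9.8 m/s² × 1120 m = 3.148×10^7 Pa = 31.48 MPa
limestone: 2550 kg/m³ × 9.8 m/s² × 2380 m = 5.948×10^7 Pa = 59.48 MPa
quartzite: 2640 kg/m³ × 9.8 m/s² × 7830 m = 2.026×10^8 Pa = 202.6 MPa
Total = 31.48 + 59.48 + 202.6 = 293.53 MPa
Pore pressure P_p = 1020 kg/m³ × 9.8 m/s² × 11330 m = 1.133×10^8 Pa = 113.3 MPa
Effective stress σ' = σ_v − P_p = 293.5 − 113.3 = 180.28 MPa = 1779.2 atm

1800 atm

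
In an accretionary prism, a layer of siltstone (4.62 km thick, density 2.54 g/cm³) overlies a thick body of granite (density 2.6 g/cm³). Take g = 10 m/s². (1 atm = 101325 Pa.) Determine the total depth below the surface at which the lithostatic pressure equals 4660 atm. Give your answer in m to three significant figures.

18300 m

Pressure at base of upper layers: 2540×10×4620 = 1.173×10^8 Pa = 1158 atm
Remaining pressure to be supplied by granite: 4.722×10^8 − 1.173×10^8 = 3.548×10^8 Pa
Additional depth in granite = 3.548×10^8 Pa / (2600 kg/m³ × 10 m/s²) = 13647 m
Total depth = 4620 m + 13647 m = 18267 m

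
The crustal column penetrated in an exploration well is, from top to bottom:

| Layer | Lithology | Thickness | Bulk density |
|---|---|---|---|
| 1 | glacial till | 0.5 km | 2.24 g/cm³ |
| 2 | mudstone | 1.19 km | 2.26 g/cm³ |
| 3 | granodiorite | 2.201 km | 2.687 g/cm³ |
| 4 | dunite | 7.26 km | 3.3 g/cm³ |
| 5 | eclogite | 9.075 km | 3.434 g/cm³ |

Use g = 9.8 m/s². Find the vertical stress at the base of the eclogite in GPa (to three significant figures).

0.635 GPa

glacial till: 2240 kg/m³ × 9.8 m/s² × 500 m = 1.098×10^7 Pa = 0.01098 GPa
mudstone: 2260 kg/m³ × 9.8 m/s² × 1190 m = 2.636×10^7 Pa = 0.02636 GPa
granodiorite: 2687 kg/m³ × 9.8 m/s² × 2201 m = 5.796×10^7 Pa = 0.05796 GPa
dunite: 3300 kg/m³ × 9.8 m/s² × 7260 m = 2.348×10^8 Pa = 0.2348 GPa
eclogite: 3434 kg/m³ × 9.8 m/s² × 9075 m = 3.054×10^8 Pa = 0.3054 GPa
Total = 0.01098 + 0.02636 + 0.05796 + 0.2348 + 0.3054 = 0.63548 GPa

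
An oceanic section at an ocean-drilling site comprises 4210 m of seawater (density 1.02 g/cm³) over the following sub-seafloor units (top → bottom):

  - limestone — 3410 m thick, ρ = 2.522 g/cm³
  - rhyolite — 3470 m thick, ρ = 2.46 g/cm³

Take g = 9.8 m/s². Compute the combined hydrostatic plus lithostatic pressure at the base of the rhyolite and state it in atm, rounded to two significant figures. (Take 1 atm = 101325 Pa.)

2100 atm

seawater: 1020 kg/m³ × 9.8 m/s² × 4210 m = 4.208×10^7 Pa = 415.3 atm
limestone: 2522 kg/m³ × 9.8 m/s² × 3410 m = 8.428×10^7 Pa = 831.8 atm
rhyolite: 2460 kg/m³ × 9.8 m/s² × 3470 m = 8.365×10^7 Pa = 825.6 atm
Total = 415.3 + 831.8 + 825.6 = 2072.7 atm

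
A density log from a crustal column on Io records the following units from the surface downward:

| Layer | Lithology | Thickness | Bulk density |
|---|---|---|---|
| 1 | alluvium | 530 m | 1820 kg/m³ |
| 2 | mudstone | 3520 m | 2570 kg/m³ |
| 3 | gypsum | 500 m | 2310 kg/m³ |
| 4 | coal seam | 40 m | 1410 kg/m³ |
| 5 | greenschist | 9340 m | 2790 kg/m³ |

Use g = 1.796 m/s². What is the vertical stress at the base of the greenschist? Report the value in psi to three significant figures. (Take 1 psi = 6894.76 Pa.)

alluvium: 1820 kg/m³ × 1.796 m/s² × 530 m = 1.732×10^6 Pa = 251.3 psi
mudstone: 2570 kg/m³ × 1.796 m/s² × 3520 m = 1.625×10^7 Pa = 2356 psi
gypsum: 2310 kg/m³ × 1.796 m/s² × 500 m = 2.074×10^6 Pa = 300.9 psi
coal seam: 1410 kg/m³ × 1.796 m/s² × 40 m = 1.013×10^5 Pa = 14.69 psi
greenschist: 2790 kg/m³ × 1.796 m/s² × 9340 m = 4.680×10^7 Pa = 6788 psi
Total = 251.3 + 2356 + 300.9 + 14.69 + 6788 = 9711.2 psi

9710 psi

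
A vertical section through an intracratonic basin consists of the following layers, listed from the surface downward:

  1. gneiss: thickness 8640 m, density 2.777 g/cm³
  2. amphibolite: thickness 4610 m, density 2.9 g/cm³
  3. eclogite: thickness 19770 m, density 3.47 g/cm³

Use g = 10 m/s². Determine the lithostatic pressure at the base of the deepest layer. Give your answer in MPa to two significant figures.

gneiss: 2777 kg/m³ × 10 m/s² × 8640 m = 2.399×10^8 Pa = 239.9 MPa
amphibolite: 2900 kg/m³ × 10 m/s² × 4610 m = 1.337×10^8 Pa = 133.7 MPa
eclogite: 3470 kg/m³ × 10 m/s² × 19770 m = 6.860×10^8 Pa = 686.0 MPa
Total = 239.9 + 133.7 + 686.0 = 1059.6 MPa

1100 MPa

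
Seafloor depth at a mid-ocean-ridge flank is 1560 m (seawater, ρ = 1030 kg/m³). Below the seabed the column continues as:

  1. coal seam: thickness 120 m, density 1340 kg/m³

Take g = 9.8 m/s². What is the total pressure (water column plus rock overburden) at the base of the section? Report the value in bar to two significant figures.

170 bar

seawater: 1030 kg/m³ × 9.8 m/s² × 1560 m = 1.575×10^7 Pa = 157.5 bar
coal seam: 1340 kg/m³ × 9.8 m/s² × 120 m = 1.576×10^6 Pa = 15.76 bar
Total = 157.5 + 15.76 = 173.22 bar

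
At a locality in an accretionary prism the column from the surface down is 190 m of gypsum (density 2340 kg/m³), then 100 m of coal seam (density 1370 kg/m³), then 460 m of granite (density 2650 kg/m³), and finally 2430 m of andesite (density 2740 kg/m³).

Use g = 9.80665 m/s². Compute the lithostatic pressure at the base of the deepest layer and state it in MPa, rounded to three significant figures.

83.0 MPa

gypsum: 2340 kg/m³ × 9.80665 m/s² × 190 m = 4.360×10^6 Pa = 4.360 MPa
coal seam: 1370 kg/m³ × 9.80665 m/s² × 100 m = 1.344×10^6 Pa = 1.344 MPa
granite: 2650 kg/m³ × 9.80665 m/s² × 460 m = 1.195×10^7 Pa = 11.95 MPa
andesite: 2740 kg/m³ × 9.80665 m/s² × 2430 m = 6.529×10^7 Pa = 65.29 MPa
Total = 4.360 + 1.344 + 11.95 + 65.29 = 82.952 MPa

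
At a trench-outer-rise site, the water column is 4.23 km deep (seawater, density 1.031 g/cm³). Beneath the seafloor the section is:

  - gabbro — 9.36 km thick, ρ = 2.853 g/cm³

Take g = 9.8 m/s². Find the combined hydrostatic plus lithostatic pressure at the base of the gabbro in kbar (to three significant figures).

3.04 kbar

seawater: 1031 kg/m³ × 9.8 m/s² × 4230 m = 4.274×10^7 Pa = 0.4274 kbar
gabbro: 2853 kg/m³ × 9.8 m/s² × 9360 m = 2.617×10^8 Pa = 2.617 kbar
Total = 0.4274 + 2.617 = 3.0444 kbar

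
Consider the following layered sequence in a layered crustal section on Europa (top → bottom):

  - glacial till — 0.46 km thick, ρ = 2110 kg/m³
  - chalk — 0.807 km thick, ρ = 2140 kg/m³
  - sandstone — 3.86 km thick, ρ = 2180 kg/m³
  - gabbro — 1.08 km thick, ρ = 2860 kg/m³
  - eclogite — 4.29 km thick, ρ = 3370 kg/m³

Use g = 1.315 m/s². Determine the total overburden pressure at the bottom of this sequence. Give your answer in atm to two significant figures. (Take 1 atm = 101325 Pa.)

glacial till: 2110 kg/m³ × 1.315 m/s² × 460 m = 1.276×10^6 Pa = 12.60 atm
chalk: 2140 kg/m³ × 1.315 m/s² × 807 m = 2.271×10^6 Pa = 22.41 atm
sandstone: 2180 kg/m³ × 1.315 m/s² × 3860 m = 1.107×10^7 Pa = 109.2 atm
gabbro: 2860 kg/m³ × 1.315 m/s² × 1080 m = 4.062×10^6 Pa = 40.09 atm
eclogite: 3370 kg/m³ × 1.315 m/s² × 4290 m = 1.901×10^7 Pa = 187.6 atm
Total = 12.60 + 22.41 + 109.2 + 40.09 + 187.6 = 371.93 atm

370 atm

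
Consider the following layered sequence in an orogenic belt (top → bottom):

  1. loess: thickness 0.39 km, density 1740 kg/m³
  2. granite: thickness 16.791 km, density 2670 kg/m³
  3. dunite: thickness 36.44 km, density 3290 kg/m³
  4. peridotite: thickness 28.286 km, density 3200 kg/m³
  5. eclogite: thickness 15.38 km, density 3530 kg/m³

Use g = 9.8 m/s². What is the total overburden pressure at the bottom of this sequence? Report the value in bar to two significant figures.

30000 bar

loess: 1740 kg/m³ × 9.8 m/s² × 390 m = 6.650×10^6 Pa = 66.50 bar
granite: 2670 kg/m³ × 9.8 m/s² × 16791 m = 4.394×10^8 Pa = 4394 bar
dunite: 3290 kg/m³ × 9.8 m/s² × 36440 m = 1.175×10^9 Pa = 11749 bar
peridotite: 3200 kg/m³ × 9.8 m/s² × 28286 m = 8.870×10^8 Pa = 8870 bar
eclogite: 3530 kg/m³ × 9.8 m/s² × 15380 m = 5.321×10^8 Pa = 5321 bar
Total = 66.50 + 4394 + 11749 + 8870 + 5321 = 30400 bar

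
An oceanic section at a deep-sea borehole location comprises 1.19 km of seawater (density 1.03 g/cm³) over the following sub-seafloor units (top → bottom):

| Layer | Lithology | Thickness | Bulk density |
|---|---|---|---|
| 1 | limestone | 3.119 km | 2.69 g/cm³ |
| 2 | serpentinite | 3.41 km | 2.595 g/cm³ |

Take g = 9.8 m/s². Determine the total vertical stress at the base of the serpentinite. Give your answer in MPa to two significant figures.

180 MPa

seawater: 1030 kg/m³ × 9.8 m/s² × 1190 m = 1.201×10^7 Pa = 12.01 MPa
limestone: 2690 kg/m³ × 9.8 m/s² × 3119 m = 8.222×10^7 Pa = 82.22 MPa
serpentinite: 2595 kg/m³ × 9.8 m/s² × 3410 m = 8.672×10^7 Pa = 86.72 MPa
Total = 12.01 + 82.22 + 86.72 = 180.95 MPa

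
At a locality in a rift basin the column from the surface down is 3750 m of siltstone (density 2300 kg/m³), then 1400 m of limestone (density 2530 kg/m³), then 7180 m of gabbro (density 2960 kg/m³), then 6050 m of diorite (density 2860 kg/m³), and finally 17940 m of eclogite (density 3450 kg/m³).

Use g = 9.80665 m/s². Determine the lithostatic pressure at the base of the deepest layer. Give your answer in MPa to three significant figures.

siltstone: 2300 kg/m³ × 9.80665 m/s² × 3750 m = 8.458×10^7 Pa = 84.58 MPa
limestone: 2530 kg/m³ × 9.80665 m/s² × 1400 m = 3.474×10^7 Pa = 34.74 MPa
gabbro: 2960 kg/m³ × 9.80665 m/s² × 7180 m = 2.084×10^8 Pa = 208.4 MPa
diorite: 2860 kg/m³ × 9.80665 m/s² × 6050 m = 1.697×10^8 Pa = 169.7 MPa
eclogite: 3450 kg/m³ × 9.80665 m/s² × 17940 m = 6.070×10^8 Pa = 607.0 MPa
Total = 84.58 + 34.74 + 208.4 + 169.7 + 607.0 = 1104.4 MPa

1100 MPa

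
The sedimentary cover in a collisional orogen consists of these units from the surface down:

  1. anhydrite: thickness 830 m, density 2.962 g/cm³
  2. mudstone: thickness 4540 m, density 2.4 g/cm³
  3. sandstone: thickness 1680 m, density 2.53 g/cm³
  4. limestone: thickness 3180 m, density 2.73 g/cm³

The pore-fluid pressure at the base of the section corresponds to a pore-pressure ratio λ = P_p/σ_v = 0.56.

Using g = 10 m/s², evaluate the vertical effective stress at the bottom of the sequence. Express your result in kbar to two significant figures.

Overburden (lithostatic) stress σ_v:
anhydrite: 2962 kg/m³ × 10 m/s² × 830 m = 2.458×10^7 Pa = 24.58 MPa
mudstone: 2400 kg/m³ × 10 m/s² × 4540 m = 1.090×10^8 Pa = 109.0 MPa
sandstone: 2530 kg/m³ × 10 m/s² × 1680 m = 4.250×10^7 Pa = 42.50 MPa
limestone: 2730 kg/m³ × 10 m/s² × 3180 m = 8.681×10^7 Pa = 86.81 MPa
Total = 24.58 + 109.0 + 42.50 + 86.81 = 262.86 MPa
Pore pressure P_p = λ·σ_v = 0.56 × 262.9 MPa = 147.2 MPa
Effective stress σ' = σ_v − P_p = 262.9 − 147.2 = 115.66 MPa = 1.1566 kbar

1.2 kbar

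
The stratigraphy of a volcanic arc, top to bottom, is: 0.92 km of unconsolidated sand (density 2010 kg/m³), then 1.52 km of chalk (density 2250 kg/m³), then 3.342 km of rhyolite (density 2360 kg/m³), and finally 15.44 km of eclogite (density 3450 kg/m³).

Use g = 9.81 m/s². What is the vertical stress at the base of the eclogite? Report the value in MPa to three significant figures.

unconsolidated sand: 2010 kg/m³ × 9.81 m/s² × 920 m = 1.814×10^7 Pa = 18.14 MPa
chalk: 2250 kg/m³ × 9.81 m/s² × 1520 m = 3.355×10^7 Pa = 33.55 MPa
rhyolite: 2360 kg/m³ × 9.81 m/s² × 3342 m = 7.737×10^7 Pa = 77.37 MPa
eclogite: 3450 kg/m³ × 9.81 m/s² × 15440 m = 5.226×10^8 Pa = 522.6 MPa
Total = 18.14 + 33.55 + 77.37 + 522.6 = 651.62 MPa

652 MPa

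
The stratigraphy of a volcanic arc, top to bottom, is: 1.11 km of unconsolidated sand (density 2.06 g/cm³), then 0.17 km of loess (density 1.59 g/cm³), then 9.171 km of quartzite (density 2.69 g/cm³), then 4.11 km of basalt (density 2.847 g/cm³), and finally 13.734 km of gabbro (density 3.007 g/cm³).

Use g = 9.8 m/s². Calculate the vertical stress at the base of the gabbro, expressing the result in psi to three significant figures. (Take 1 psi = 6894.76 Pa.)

unconsolidated sand: 2060 kg/m³ × 9.8 m/s² × 1110 m = 2.241×10^7 Pa = 3250 psi
loess: 1590 kg/m³ × 9.8 m/s² × 170 m = 2.649×10^6 Pa = 384.2 psi
quartzite: 2690 kg/m³ × 9.8 m/s² × 9171 m = 2.418×10^8 Pa = 35065 psi
basalt: 2847 kg/m³ × 9.8 m/s² × 4110 m = 1.147×10^8 Pa = 16632 psi
gabbro: 3007 kg/m³ × 9.8 m/s² × 13734 m = 4.047×10^8 Pa = 58700 psi
Total = 3250 + 384.2 + 35065 + 16632 + 58700 = 1.1403×10^5 psi

114000 psi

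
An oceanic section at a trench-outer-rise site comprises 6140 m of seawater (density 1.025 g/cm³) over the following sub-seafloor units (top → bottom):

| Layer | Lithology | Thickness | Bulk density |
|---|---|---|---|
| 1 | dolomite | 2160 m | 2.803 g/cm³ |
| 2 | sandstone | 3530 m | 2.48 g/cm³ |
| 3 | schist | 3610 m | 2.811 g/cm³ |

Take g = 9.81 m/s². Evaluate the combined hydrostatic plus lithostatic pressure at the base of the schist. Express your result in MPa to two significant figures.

310 MPa

seawater: 1025 kg/m³ × 9.81 m/s² × 6140 m = 6.174×10^7 Pa = 61.74 MPa
dolomite: 2803 kg/m³ × 9.81 m/s² × 2160 m = 5.939×10^7 Pa = 59.39 MPa
sandstone: 2480 kg/m³ × 9.81 m/s² × 3530 m = 8.588×10^7 Pa = 85.88 MPa
schist: 2811 kg/m³ × 9.81 m/s² × 3610 m = 9.955×10^7 Pa = 99.55 MPa
Total = 61.74 + 59.39 + 85.88 + 99.55 = 306.56 MPa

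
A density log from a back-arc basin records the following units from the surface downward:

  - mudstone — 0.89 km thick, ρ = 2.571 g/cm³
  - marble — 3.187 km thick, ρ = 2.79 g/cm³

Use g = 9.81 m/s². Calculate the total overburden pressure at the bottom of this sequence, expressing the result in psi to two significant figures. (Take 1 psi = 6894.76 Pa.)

16000 psi

mudstone: 2571 kg/m³ × 9.81 m/s² × 890 m = 2.245×10^7 Pa = 3256 psi
marble: 2790 kg/m³ × 9.81 m/s² × 3187 m = 8.723×10^7 Pa = 12651 psi
Total = 3256 + 12651 = 15907 psi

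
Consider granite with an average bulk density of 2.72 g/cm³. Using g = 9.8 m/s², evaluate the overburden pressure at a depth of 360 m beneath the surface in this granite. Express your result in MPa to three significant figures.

9.60 MPa

granite: 2720 kg/m³ × 9.8 m/s² × 360 m = 9.596×10^6 Pa = 9.596 MPa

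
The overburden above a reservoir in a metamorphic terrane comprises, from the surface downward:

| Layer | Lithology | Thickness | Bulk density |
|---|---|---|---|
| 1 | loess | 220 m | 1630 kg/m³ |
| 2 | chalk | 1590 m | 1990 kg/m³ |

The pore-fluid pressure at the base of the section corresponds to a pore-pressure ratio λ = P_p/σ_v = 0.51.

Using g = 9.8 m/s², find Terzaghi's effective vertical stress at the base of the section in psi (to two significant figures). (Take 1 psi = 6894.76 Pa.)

2500 psi

Overburden (lithostatic) stress σ_v:
loess: 1630 kg/m³ × 9.8 m/s² × 220 m = 3.514×10^6 Pa = 3.514 MPa
chalk: 1990 kg/m³ × 9.8 m/s² × 1590 m = 3.101×10^7 Pa = 31.01 MPa
Total = 3.514 + 31.01 = 34.522 MPa
Pore pressure P_p = λ·σ_v = 0.51 × 34.52 MPa = 17.61 MPa
Effective stress σ' = σ_v − P_p = 34.52 − 17.61 = 16.916 MPa = 2453.5 psi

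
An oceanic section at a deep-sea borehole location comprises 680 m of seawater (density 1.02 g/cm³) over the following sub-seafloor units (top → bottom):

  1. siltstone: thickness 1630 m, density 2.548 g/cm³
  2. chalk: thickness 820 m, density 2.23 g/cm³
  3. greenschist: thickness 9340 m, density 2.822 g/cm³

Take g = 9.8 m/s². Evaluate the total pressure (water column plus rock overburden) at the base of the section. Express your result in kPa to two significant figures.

seawater: 1020 kg/m³ × 9.8 m/s² × 680 m = 6.797×10^6 Pa = 6797 kPa
siltstone: 2548 kg/m³ × 9.8 m/s² × 1630 m = 4.070×10^7 Pa = 40702 kPa
chalk: 2230 kg/m³ × 9.8 m/s² × 820 m = 1.792×10^7 Pa = 17920 kPa
greenschist: 2822 kg/m³ × 9.8 m/s² × 9340 m = 2.583×10^8 Pa = 2.583×10^5 kPa
Total = 6797 + 40702 + 17920 + 2.583×10^5 = 3.2372×10^5 kPa

320000 kPa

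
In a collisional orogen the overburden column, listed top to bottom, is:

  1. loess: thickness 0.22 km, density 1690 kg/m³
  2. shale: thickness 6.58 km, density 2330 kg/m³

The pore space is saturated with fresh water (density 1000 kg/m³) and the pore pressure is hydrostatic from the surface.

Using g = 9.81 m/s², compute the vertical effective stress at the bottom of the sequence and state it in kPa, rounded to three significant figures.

Overburden (lithostatic) stress σ_v:
loess: 1690 kg/m³ × 9.81 m/s² × 220 m = 3.647×10^6 Pa = 3.647 MPa
shale: 2330 kg/m³ × 9.81 m/s² × 6580 m = 1.504×10^8 Pa = 150.4 MPa
Total = 3.647 + 150.4 = 154.05 MPa
Pore pressure P_p = 1000 kg/m³ × 9.81 m/s² × 6800 m = 6.671×10^7 Pa = 66.71 MPa
Effective stress σ' = σ_v − P_p = 154.0 − 66.71 = 87.340 MPa = 87340 kPa

87300 kPa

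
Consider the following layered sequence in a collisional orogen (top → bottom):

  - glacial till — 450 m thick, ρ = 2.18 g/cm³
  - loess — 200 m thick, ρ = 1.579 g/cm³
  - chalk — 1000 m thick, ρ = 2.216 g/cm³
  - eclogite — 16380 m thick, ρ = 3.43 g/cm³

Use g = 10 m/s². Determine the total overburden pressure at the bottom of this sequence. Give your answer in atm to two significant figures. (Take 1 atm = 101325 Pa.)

5900 atm

glacial till: 2180 kg/m³ × 10 m/s² × 450 m = 9.810×10^6 Pa = 96.82 atm
loess: 1579 kg/m³ × 10 m/s² × 200 m = 3.158×10^6 Pa = 31.17 atm
chalk: 2216 kg/m³ × 10 m/s² × 1000 m = 2.216×10^7 Pa = 218.7 atm
eclogite: 3430 kg/m³ × 10 m/s² × 16380 m = 5.618×10^8 Pa = 5545 atm
Total = 96.82 + 31.17 + 218.7 + 5545 = 5891.6 atm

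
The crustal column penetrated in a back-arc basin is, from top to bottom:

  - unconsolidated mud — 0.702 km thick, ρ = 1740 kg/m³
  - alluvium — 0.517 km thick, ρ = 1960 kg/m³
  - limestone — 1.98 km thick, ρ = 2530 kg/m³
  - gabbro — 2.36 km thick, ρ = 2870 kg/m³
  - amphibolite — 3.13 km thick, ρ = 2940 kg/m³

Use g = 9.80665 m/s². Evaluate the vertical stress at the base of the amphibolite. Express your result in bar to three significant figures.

unconsolidated mud: 1740 kg/m³ × 9.80665 m/s² × 702 m = 1.198×10^7 Pa = 119.8 bar
alluvium: 1960 kg/m³ × 9.80665 m/s² × 517 m = 9.937×10^6 Pa = 99.37 bar
limestone: 2530 kg/m³ × 9.80665 m/s² × 1980 m = 4.913×10^7 Pa = 491.3 bar
gabbro: 2870 kg/m³ × 9.80665 m/s² × 2360 m = 6.642×10^7 Pa = 664.2 bar
amphibolite: 2940 kg/m³ × 9.80665 m/s² × 3130 m = 9.024×10^7 Pa = 902.4 bar
Total = 119.8 + 99.37 + 491.3 + 664.2 + 902.4 = 2277.1 bar

2280 bar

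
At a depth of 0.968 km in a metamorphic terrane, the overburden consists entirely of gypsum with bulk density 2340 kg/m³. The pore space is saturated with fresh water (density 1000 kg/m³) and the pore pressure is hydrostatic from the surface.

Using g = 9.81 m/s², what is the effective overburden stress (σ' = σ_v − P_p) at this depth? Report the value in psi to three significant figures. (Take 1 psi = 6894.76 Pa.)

Overburden (lithostatic) stress σ_v:
gypsum: 2340 kg/m³ × 9.81 m/s² × 968 m = 2.222×10^7 Pa = 22.22 MPa
Pore pressure P_p = 1000 kg/m³ × 9.81 m/s² × 968 m = 9.496×10^6 Pa = 9.496 MPa
Effective stress σ' = σ_v − P_p = 22.22 − 9.496 = 12.725 MPa = 1845.6 psi

1850 psi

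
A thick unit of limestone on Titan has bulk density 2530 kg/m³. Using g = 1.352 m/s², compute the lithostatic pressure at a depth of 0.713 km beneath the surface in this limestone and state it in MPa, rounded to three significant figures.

2.44 MPa

limestone: 2530 kg/m³ × 1.352 m/s² × 713 m = 2.439×10^6 Pa = 2.439 MPa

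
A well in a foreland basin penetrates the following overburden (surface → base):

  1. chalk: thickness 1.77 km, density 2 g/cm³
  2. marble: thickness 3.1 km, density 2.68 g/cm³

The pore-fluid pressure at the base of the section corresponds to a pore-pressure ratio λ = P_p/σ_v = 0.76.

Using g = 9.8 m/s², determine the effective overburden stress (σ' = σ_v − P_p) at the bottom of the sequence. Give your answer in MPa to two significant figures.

28 MPa

Overburden (lithostatic) stress σ_v:
chalk: 2000 kg/m³ × 9.8 m/s² × 1770 m = 3.469×10^7 Pa = 34.69 MPa
marble: 2680 kg/m³ × 9.8 m/s² × 3100 m = 8.142×10^7 Pa = 81.42 MPa
Total = 34.69 + 81.42 = 116.11 MPa
Pore pressure P_p = λ·σ_v = 0.76 × 116.1 MPa = 88.24 MPa
Effective stress σ' = σ_v − P_p = 116.1 − 88.24 = 27.866 MPa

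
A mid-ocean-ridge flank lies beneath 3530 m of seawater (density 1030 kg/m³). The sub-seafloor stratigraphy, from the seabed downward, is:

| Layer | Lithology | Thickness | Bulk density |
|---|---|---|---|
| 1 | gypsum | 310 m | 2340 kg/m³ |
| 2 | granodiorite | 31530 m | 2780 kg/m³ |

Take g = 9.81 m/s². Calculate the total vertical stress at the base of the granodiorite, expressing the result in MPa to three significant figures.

903 MPa

seawater: 1030 kg/m³ × 9.81 m/s² × 3530 m = 3.567×10^7 Pa = 35.67 MPa
gypsum: 2340 kg/m³ × 9.81 m/s² × 310 m = 7.116×10^6 Pa = 7.116 MPa
granodiorite: 2780 kg/m³ × 9.81 m/s² × 31530 m = 8.599×10^8 Pa = 859.9 MPa
Total = 35.67 + 7.116 + 859.9 = 902.66 MPa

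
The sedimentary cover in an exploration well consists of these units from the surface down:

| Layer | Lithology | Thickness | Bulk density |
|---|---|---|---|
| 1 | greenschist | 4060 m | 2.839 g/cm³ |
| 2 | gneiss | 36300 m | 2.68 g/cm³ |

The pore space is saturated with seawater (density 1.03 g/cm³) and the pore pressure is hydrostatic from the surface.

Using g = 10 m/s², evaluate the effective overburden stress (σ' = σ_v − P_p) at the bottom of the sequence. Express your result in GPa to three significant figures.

Overburden (lithostatic) stress σ_v:
greenschist: 2839 kg/m³ × 10 m/s² × 4060 m = 1.153×10^8 Pa = 115.3 MPa
gneiss: 2680 kg/m³ × 10 m/s² × 36300 m = 9.728×10^8 Pa = 972.8 MPa
Total = 115.3 + 972.8 = 1088.1 MPa
Pore pressure P_p = 1030 kg/m³ × 10 m/s² × 40360 m = 4.157×10^8 Pa = 415.7 MPa
Effective stress σ' = σ_v − P_p = 1088 − 415.7 = 672.40 MPa = 0.67240 GPa

0.672 GPa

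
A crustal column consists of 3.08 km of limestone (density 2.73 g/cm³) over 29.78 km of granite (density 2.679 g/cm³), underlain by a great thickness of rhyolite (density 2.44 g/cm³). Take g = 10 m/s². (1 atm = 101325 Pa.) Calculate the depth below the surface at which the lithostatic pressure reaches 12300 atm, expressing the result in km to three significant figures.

47.8 km

Pressure at base of upper layers: 2730×10×3080 + 2679×10×29780 = 8.819×10^8 Pa = 8704 atm
Remaining pressure to be supplied by rhyolite: 1.246×10^9 − 8.819×10^8 = 3.644×10^8 Pa
Additional depth in rhyolite = 3.644×10^8 Pa / (2440 kg/m³ × 10 m/s²) = 14935 m
Total depth = 32860 m + 14935 m = 47795 m
= 47.795 km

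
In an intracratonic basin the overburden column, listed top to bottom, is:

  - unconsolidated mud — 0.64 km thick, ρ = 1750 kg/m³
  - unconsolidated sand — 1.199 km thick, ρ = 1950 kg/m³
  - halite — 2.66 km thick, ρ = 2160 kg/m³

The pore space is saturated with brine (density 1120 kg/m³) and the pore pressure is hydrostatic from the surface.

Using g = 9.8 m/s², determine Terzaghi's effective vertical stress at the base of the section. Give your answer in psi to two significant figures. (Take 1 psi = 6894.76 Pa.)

Overburden (lithostatic) stress σ_v:
unconsolidated mud: 1750 kg/m³ × 9.8 m/s² × 640 m = 1.098×10^7 Pa = 10.98 MPa
unconsolidated sand: 1950 kg/m³ × 9.8 m/s² × 1199 m = 2.291×10^7 Pa = 22.91 MPa
halite: 2160 kg/m³ × 9.8 m/s² × 2660 m = 5.631×10^7 Pa = 56.31 MPa
Total = 10.98 + 22.91 + 56.31 = 90.196 MPa
Pore pressure P_p = 1120 kg/m³ × 9.8 m/s² × 4499 m = 4.938×10^7 Pa = 49.38 MPa
Effective stress σ' = σ_v − P_p = 90.20 − 49.38 = 40.815 MPa = 5919.7 psi

5900 psi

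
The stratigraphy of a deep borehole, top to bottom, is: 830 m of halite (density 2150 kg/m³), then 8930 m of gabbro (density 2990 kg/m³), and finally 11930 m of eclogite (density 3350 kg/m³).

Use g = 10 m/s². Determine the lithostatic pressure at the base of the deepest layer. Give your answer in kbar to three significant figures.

6.85 kbar

halite: 2150 kg/m³ × 10 m/s² × 830 m = 1.784×10^7 Pa = 0.1784 kbar
gabbro: 2990 kg/m³ × 10 m/s² × 8930 m = 2.670×10^8 Pa = 2.670 kbar
eclogite: 3350 kg/m³ × 10 m/s² × 11930 m = 3.997×10^8 Pa = 3.997 kbar
Total = 0.1784 + 2.670 + 3.997 = 6.8451 kbar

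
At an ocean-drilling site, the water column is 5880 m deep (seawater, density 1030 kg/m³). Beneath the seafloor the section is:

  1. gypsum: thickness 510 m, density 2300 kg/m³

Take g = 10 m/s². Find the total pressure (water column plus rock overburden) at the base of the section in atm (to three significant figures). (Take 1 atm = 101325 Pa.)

713 atm

seawater: 1030 kg/m³ × 10 m/s² × 5880 m = 6.056×10^7 Pa = 597.7 atm
gypsum: 2300 kg/m³ × 10 m/s² × 510 m = 1.173×10^7 Pa = 115.8 atm
Total = 597.7 + 115.8 = 713.49 atm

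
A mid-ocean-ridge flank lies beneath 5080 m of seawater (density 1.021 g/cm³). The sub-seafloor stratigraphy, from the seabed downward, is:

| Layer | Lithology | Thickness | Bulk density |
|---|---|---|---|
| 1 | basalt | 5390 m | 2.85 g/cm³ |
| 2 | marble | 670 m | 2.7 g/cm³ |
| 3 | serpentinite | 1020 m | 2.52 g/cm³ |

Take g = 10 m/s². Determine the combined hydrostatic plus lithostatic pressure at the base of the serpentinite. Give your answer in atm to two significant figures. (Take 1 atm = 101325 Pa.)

seawater: 1021 kg/m³ × 10 m/s² × 5080 m = 5.187×10^7 Pa = 511.9 atm
basalt: 2850 kg/m³ × 10 m/s² × 5390 m = 1.536×10^8 Pa = 1516 atm
marble: 2700 kg/m³ × 10 m/s² × 670 m = 1.809×10^7 Pa = 178.5 atm
serpentinite: 2520 kg/m³ × 10 m/s² × 1020 m = 2.570×10^7 Pa = 253.7 atm
Total = 511.9 + 1516 + 178.5 + 253.7 = 2460.2 atm

2500 atm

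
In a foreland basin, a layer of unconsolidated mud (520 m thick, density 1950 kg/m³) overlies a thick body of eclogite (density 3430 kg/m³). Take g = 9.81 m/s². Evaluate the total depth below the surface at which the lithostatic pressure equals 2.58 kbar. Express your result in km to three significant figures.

Pressure at base of upper layers: 1950×9.81×520 = 9.947×10^6 Pa = 0.09947 kbar
Remaining pressure to be supplied by eclogite: 2.580×10^8 − 9.947×10^6 = 2.481×10^8 Pa
Additional depth in eclogite = 2.481×10^8 Pa / (3430 kg/m³ × 9.81 m/s²) = 7371.9 m
Total depth = 520 m + 7371.9 m = 7891.9 m
= 7.8919 km

7.89 km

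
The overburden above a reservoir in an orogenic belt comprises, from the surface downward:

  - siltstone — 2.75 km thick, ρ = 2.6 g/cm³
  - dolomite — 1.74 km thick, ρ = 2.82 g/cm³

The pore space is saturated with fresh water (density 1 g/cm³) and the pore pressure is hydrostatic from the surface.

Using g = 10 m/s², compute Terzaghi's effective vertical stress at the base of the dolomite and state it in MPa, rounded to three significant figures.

Overburden (lithostatic) stress σ_v:
siltstone: 2600 kg/m³ × 10 m/s² × 2750 m = 7.150×10^7 Pa = 71.50 MPa
dolomite: 2820 kg/m³ × 10 m/s² × 1740 m = 4.907×10^7 Pa = 49.07 MPa
Total = 71.50 + 49.07 = 120.57 MPa
Pore pressure P_p = 1000 kg/m³ × 10 m/s² × 4490 m = 4.490×10^7 Pa = 44.90 MPa
Effective stress σ' = σ_v − P_p = 120.6 − 44.90 = 75.668 MPa

75.7 MPa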